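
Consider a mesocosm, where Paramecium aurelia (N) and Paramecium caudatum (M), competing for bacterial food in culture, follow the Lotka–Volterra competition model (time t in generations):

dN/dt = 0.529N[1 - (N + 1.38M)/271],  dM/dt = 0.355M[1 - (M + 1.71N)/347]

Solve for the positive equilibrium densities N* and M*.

N* ≈ 153, M* ≈ 85.6

Setting both brackets to zero gives the nullclines N + 1.38M = 271 and 1.71N + M = 347.
Substituting M = 347 - 1.71N into the first: N(1 - 1.38·1.71) = 271 - 1.38·347.
So N* = -208/-1.36 = 153, and then M* = 347 - 1.71·153 = 85.6.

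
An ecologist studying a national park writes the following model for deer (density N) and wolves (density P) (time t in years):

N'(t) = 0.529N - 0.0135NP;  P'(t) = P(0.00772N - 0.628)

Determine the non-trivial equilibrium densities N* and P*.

Set dP/dt = 0 with P > 0: 0.00772N - 0.628 = 0, so N* = 0.628/0.00772 = 81.3.
Set dN/dt = 0 with N > 0: 0.529 - 0.0135P = 0, so P* = 0.529/0.0135 = 39.2.

N* ≈ 81.3, P* ≈ 39.2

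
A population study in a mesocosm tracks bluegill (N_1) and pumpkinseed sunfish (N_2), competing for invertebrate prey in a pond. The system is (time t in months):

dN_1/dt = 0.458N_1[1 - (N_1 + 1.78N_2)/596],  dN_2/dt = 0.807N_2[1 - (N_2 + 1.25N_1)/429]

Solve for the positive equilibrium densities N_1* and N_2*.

Setting both brackets to zero gives the nullclines N_1 + 1.78N_2 = 596 and 1.25N_1 + N_2 = 429.
Substituting N_2 = 429 - 1.25N_1 into the first: N_1(1 - 1.78·1.25) = 596 - 1.78·429.
So N_1* = -168/-1.23 = 137, and then N_2* = 429 - 1.25·137 = 258.

N_1* ≈ 137, N_2* ≈ 258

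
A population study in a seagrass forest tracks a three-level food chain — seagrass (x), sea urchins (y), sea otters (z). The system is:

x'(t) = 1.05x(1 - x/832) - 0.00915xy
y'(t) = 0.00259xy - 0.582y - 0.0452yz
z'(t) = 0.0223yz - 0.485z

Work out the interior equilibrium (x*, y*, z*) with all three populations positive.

x* ≈ 674, y* ≈ 21.7, z* ≈ 25.8

From dz/dt = 0: 0.0223y* = 0.485, so y* = 21.7.
From dx/dt = 0: 1.05(1 - x*/832) = 0.00915·21.7, giving x* = 832·(1 - 0.19) = 674.
From dy/dt = 0: 0.00259·674 - 0.582 = 0.0452z*, so z* = 1.16/0.0452 = 25.8.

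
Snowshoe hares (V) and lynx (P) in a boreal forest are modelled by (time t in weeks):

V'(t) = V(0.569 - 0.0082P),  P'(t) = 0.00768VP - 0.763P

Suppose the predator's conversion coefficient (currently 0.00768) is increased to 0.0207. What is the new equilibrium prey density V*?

At the interior fixed point, setting dP/dt = 0 with P > 0 fixes V* = (predator death rate)/(VP coefficient) — independent of the other coefficients.
With the change, V* = 0.763/0.0207 = 36.9; it falls from 99.3.

V* ≈ 36.9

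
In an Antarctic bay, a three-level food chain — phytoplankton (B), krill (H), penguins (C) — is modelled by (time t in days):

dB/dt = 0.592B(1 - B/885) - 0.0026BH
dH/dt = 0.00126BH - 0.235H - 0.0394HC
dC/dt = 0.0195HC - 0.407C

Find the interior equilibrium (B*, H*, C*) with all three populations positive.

B* ≈ 804, H* ≈ 20.9, C* ≈ 19.7

From dC/dt = 0: 0.0195H* = 0.407, so H* = 20.9.
From dB/dt = 0: 0.592(1 - B*/885) = 0.0026·20.9, giving B* = 885·(1 - 0.0917) = 804.
From dH/dt = 0: 0.00126·804 - 0.235 = 0.0394C*, so C* = 0.778/0.0394 = 19.7.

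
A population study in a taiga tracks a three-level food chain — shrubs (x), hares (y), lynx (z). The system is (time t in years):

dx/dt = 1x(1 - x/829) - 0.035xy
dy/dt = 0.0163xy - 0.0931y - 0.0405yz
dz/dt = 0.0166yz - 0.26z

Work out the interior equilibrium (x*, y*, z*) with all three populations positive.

x* ≈ 375, y* ≈ 15.7, z* ≈ 148

From dz/dt = 0: 0.0166y* = 0.26, so y* = 15.7.
From dx/dt = 0: 1(1 - x*/829) = 0.035·15.7, giving x* = 829·(1 - 0.548) = 375.
From dy/dt = 0: 0.0163·375 - 0.0931 = 0.0405z*, so z* = 6.01/0.0405 = 148.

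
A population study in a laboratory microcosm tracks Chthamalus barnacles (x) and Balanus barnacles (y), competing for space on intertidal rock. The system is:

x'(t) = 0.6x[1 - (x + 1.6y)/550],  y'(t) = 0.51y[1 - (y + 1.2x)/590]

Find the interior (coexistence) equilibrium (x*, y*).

x* ≈ 428, y* ≈ 76.1

Setting both brackets to zero gives the nullclines x + 1.6y = 550 and 1.2x + y = 590.
Substituting y = 590 - 1.2x into the first: x(1 - 1.6·1.2) = 550 - 1.6·590.
So x* = -394/-0.92 = 428, and then y* = 590 - 1.2·428 = 76.1.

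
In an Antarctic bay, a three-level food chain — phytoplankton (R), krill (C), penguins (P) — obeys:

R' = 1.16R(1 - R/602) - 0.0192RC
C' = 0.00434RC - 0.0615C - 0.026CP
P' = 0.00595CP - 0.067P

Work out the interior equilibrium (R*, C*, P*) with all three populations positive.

From dP/dt = 0: 0.00595C* = 0.067, so C* = 11.3.
From dR/dt = 0: 1.16(1 - R*/602) = 0.0192·11.3, giving R* = 602·(1 - 0.186) = 490.
From dC/dt = 0: 0.00434·490 - 0.0615 = 0.026P*, so P* = 2.06/0.026 = 79.4.

R* ≈ 490, C* ≈ 11.3, P* ≈ 79.4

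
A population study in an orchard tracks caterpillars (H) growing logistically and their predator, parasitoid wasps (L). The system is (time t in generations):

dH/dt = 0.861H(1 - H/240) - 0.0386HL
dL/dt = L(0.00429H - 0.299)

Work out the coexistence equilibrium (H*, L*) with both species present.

From dL/dt = 0 with L > 0: 0.00429H* = 0.299, so H* = 69.7.
Substitute into dH/dt = 0: 0.861(1 - 69.7/240) = 0.0386L*.
The bracket is 0.71, giving L* = 0.611/0.0386 = 15.8.

H* ≈ 69.7, L* ≈ 15.8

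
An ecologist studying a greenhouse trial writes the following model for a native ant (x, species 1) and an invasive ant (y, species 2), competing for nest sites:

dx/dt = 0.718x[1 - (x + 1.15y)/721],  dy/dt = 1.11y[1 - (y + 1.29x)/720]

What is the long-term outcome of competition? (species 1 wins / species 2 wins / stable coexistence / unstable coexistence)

unstable coexistence (outcome depends on initial conditions)

Compare the nullcline intercepts: K1/α12 = 721/1.15 = 627 < K2 = 720; K2/α21 = 720/1.29 = 558 < K1 = 721.
Since both are reversed, neither can invade when rare; the interior point is a saddle.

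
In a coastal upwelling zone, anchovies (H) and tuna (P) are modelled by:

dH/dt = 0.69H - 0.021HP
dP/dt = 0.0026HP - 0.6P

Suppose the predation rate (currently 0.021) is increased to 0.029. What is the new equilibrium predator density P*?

At the interior fixed point, setting dH/dt = 0 with H > 0 fixes P* = (prey growth rate)/(HP coefficient) — independent of the other coefficients.
With the change, P* = 0.69/0.029 = 23.8; it falls from 32.9.

P* ≈ 23.8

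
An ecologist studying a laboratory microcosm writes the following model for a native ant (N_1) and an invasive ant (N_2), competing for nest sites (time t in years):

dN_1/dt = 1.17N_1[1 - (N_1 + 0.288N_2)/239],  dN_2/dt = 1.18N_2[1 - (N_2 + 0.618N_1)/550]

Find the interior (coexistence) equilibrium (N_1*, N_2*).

Setting both brackets to zero gives the nullclines N_1 + 0.288N_2 = 239 and 0.618N_1 + N_2 = 550.
Substituting N_2 = 550 - 0.618N_1 into the first: N_1(1 - 0.288·0.618) = 239 - 0.288·550.
So N_1* = 80.6/0.822 = 98.1, and then N_2* = 550 - 0.618·98.1 = 489.

N_1* ≈ 98.1, N_2* ≈ 489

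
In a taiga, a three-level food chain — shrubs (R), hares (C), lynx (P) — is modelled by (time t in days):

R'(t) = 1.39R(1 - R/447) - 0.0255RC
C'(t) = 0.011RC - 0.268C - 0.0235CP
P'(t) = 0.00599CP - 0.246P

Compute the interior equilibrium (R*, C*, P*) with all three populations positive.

R* ≈ 110, C* ≈ 41.1, P* ≈ 40.2

From dP/dt = 0: 0.00599C* = 0.246, so C* = 41.1.
From dR/dt = 0: 1.39(1 - R*/447) = 0.0255·41.1, giving R* = 447·(1 - 0.753) = 110.
From dC/dt = 0: 0.011·110 - 0.268 = 0.0235P*, so P* = 0.944/0.0235 = 40.2.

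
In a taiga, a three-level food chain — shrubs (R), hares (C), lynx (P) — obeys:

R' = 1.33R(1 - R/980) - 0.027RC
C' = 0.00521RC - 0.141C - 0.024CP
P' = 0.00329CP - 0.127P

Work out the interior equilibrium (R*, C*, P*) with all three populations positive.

R* ≈ 212, C* ≈ 38.6, P* ≈ 40.2

From dP/dt = 0: 0.00329C* = 0.127, so C* = 38.6.
From dR/dt = 0: 1.33(1 - R*/980) = 0.027·38.6, giving R* = 980·(1 - 0.784) = 212.
From dC/dt = 0: 0.00521·212 - 0.141 = 0.024P*, so P* = 0.964/0.024 = 40.2.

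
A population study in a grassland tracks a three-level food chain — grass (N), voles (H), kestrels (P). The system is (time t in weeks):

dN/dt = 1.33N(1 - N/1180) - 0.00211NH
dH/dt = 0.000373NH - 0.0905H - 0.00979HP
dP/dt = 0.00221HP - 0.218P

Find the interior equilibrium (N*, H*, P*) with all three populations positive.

N* ≈ 995, H* ≈ 98.6, P* ≈ 28.7

From dP/dt = 0: 0.00221H* = 0.218, so H* = 98.6.
From dN/dt = 0: 1.33(1 - N*/1180) = 0.00211·98.6, giving N* = 1180·(1 - 0.156) = 995.
From dH/dt = 0: 0.000373·995 - 0.0905 = 0.00979P*, so P* = 0.281/0.00979 = 28.7.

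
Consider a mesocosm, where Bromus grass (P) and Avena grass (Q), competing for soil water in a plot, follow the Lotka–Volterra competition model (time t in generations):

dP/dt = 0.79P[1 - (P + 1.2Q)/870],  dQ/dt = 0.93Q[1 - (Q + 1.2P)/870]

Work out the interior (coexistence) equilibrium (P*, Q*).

Setting both brackets to zero gives the nullclines P + 1.2Q = 870 and 1.2P + Q = 870.
Substituting Q = 870 - 1.2P into the first: P(1 - 1.2·1.2) = 870 - 1.2·870.
So P* = -174/-0.44 = 395, and then Q* = 870 - 1.2·395 = 395.

P* ≈ 395, Q* ≈ 395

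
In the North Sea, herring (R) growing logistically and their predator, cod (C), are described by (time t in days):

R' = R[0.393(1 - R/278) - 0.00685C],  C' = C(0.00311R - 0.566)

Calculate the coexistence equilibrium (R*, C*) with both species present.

From dC/dt = 0 with C > 0: 0.00311R* = 0.566, so R* = 182.
Substitute into dR/dt = 0: 0.393(1 - 182/278) = 0.00685C*.
The bracket is 0.345, giving C* = 0.136/0.00685 = 19.8.

R* ≈ 182, C* ≈ 19.8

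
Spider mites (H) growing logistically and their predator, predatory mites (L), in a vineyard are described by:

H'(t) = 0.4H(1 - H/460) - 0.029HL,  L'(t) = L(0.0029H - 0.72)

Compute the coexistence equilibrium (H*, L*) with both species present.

From dL/dt = 0 with L > 0: 0.0029H* = 0.72, so H* = 248.
Substitute into dH/dt = 0: 0.4(1 - 248/460) = 0.029L*.
The bracket is 0.46, giving L* = 0.184/0.029 = 6.35.

H* ≈ 248, L* ≈ 6.35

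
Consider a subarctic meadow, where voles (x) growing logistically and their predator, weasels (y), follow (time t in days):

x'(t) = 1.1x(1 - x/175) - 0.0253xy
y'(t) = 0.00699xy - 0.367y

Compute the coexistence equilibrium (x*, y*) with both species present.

x* ≈ 52.5, y* ≈ 30.4

From dy/dt = 0 with y > 0: 0.00699x* = 0.367, so x* = 52.5.
Substitute into dx/dt = 0: 1.1(1 - 52.5/175) = 0.0253y*.
The bracket is 0.7, giving y* = 0.77/0.0253 = 30.4.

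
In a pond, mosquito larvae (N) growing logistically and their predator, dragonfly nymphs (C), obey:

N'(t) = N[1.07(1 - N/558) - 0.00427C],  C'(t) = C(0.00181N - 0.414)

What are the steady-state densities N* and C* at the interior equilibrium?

N* ≈ 229, C* ≈ 148

From dC/dt = 0 with C > 0: 0.00181N* = 0.414, so N* = 229.
Substitute into dN/dt = 0: 1.07(1 - 229/558) = 0.00427C*.
The bracket is 0.59, giving C* = 0.631/0.00427 = 148.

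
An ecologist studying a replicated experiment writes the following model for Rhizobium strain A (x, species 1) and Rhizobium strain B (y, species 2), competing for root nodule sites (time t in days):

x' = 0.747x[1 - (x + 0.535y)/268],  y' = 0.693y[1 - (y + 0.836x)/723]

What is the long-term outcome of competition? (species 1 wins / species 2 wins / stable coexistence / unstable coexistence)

species 2 excludes species 1

Compare the nullcline intercepts: K1/α12 = 268/0.535 = 501 < K2 = 723; K2/α21 = 723/0.836 = 865 > K1 = 268.
Since the inequalities point opposite ways, species 2 can invade but species 1 cannot.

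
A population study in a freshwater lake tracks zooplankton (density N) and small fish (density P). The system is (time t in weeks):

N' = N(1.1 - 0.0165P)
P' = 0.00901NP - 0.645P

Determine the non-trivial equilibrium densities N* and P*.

Set dP/dt = 0 with P > 0: 0.00901N - 0.645 = 0, so N* = 0.645/0.00901 = 71.6.
Set dN/dt = 0 with N > 0: 1.1 - 0.0165P = 0, so P* = 1.1/0.0165 = 66.7.

N* ≈ 71.6, P* ≈ 66.7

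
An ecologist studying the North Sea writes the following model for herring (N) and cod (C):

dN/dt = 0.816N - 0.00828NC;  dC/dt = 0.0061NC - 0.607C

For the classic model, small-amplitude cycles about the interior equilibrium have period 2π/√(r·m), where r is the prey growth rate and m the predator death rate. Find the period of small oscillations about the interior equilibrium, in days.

Here r = 0.816 and m = 0.607, so r·m = 0.495.
ω = √0.495 = 0.704 per day, hence T = 2π/ω ≈ 8.93 days.

T ≈ 8.93 days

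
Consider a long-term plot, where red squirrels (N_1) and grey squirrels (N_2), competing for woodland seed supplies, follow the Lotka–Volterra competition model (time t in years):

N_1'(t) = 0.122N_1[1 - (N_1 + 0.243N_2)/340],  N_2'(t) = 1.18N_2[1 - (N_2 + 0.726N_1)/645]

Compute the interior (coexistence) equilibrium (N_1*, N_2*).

Setting both brackets to zero gives the nullclines N_1 + 0.243N_2 = 340 and 0.726N_1 + N_2 = 645.
Substituting N_2 = 645 - 0.726N_1 into the first: N_1(1 - 0.243·0.726) = 340 - 0.243·645.
So N_1* = 183/0.824 = 223, and then N_2* = 645 - 0.726·223 = 483.

N_1* ≈ 223, N_2* ≈ 483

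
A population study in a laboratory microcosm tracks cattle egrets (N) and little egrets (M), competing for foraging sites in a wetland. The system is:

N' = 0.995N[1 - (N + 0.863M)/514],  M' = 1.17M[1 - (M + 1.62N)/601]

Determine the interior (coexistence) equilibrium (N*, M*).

Setting both brackets to zero gives the nullclines N + 0.863M = 514 and 1.62N + M = 601.
Substituting M = 601 - 1.62N into the first: N(1 - 0.863·1.62) = 514 - 0.863·601.
So N* = -4.66/-0.398 = 11.7, and then M* = 601 - 1.62·11.7 = 582.

N* ≈ 11.7, M* ≈ 582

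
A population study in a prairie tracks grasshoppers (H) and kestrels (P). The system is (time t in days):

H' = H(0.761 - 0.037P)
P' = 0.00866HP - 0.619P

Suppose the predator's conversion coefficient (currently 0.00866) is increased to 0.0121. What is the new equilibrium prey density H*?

At the interior fixed point, setting dP/dt = 0 with P > 0 fixes H* = (predator death rate)/(HP coefficient) — independent of the other coefficients.
With the change, H* = 0.619/0.0121 = 51.2; it falls from 71.5.

H* ≈ 51.2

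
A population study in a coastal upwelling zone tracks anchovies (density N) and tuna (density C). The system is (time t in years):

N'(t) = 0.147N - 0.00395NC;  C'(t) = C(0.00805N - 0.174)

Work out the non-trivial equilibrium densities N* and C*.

Set dC/dt = 0 with C > 0: 0.00805N - 0.174 = 0, so N* = 0.174/0.00805 = 21.6.
Set dN/dt = 0 with N > 0: 0.147 - 0.00395C = 0, so C* = 0.147/0.00395 = 37.2.

N* ≈ 21.6, C* ≈ 37.2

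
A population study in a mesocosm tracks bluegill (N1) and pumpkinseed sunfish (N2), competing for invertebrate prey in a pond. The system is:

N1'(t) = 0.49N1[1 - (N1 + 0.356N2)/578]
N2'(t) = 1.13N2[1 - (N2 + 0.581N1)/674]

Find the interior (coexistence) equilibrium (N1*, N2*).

Setting both brackets to zero gives the nullclines N1 + 0.356N2 = 578 and 0.581N1 + N2 = 674.
Substituting N2 = 674 - 0.581N1 into the first: N1(1 - 0.356·0.581) = 578 - 0.356·674.
So N1* = 338/0.793 = 426, and then N2* = 674 - 0.581·426 = 426.

N1* ≈ 426, N2* ≈ 426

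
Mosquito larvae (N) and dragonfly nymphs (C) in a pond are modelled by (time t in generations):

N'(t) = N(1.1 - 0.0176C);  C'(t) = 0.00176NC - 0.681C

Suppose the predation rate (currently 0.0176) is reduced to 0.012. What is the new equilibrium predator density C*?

C* ≈ 91.7

At the interior fixed point, setting dN/dt = 0 with N > 0 fixes C* = (prey growth rate)/(NC coefficient) — independent of the other coefficients.
With the change, C* = 1.1/0.012 = 91.7; it rises from 62.5.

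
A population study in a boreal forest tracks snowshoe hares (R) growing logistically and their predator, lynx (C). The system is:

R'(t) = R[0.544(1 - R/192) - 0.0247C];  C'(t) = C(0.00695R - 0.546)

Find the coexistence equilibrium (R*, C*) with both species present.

R* ≈ 78.6, C* ≈ 13

From dC/dt = 0 with C > 0: 0.00695R* = 0.546, so R* = 78.6.
Substitute into dR/dt = 0: 0.544(1 - 78.6/192) = 0.0247C*.
The bracket is 0.591, giving C* = 0.321/0.0247 = 13.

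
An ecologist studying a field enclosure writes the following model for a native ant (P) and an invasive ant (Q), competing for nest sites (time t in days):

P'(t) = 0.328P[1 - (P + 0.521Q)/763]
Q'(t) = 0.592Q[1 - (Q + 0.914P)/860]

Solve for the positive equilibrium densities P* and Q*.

Setting both brackets to zero gives the nullclines P + 0.521Q = 763 and 0.914P + Q = 860.
Substituting Q = 860 - 0.914P into the first: P(1 - 0.521·0.914) = 763 - 0.521·860.
So P* = 315/0.524 = 601, and then Q* = 860 - 0.914·601 = 310.

P* ≈ 601, Q* ≈ 310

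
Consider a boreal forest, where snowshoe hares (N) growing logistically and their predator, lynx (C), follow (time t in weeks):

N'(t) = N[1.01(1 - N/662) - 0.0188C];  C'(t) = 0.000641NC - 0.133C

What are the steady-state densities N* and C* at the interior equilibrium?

N* ≈ 207, C* ≈ 36.9

From dC/dt = 0 with C > 0: 0.000641N* = 0.133, so N* = 207.
Substitute into dN/dt = 0: 1.01(1 - 207/662) = 0.0188C*.
The bracket is 0.687, giving C* = 0.693/0.0188 = 36.9.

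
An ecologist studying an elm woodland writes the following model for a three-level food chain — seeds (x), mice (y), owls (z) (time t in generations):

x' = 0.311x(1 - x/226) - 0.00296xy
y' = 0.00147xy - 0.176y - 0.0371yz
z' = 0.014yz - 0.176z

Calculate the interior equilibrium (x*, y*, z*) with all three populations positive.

From dz/dt = 0: 0.014y* = 0.176, so y* = 12.6.
From dx/dt = 0: 0.311(1 - x*/226) = 0.00296·12.6, giving x* = 226·(1 - 0.12) = 199.
From dy/dt = 0: 0.00147·199 - 0.176 = 0.0371z*, so z* = 0.116/0.0371 = 3.14.

x* ≈ 199, y* ≈ 12.6, z* ≈ 3.14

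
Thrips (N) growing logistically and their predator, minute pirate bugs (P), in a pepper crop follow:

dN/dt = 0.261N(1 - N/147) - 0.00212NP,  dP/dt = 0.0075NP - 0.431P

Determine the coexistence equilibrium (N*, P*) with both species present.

N* ≈ 57.5, P* ≈ 75

From dP/dt = 0 with P > 0: 0.0075N* = 0.431, so N* = 57.5.
Substitute into dN/dt = 0: 0.261(1 - 57.5/147) = 0.00212P*.
The bracket is 0.609, giving P* = 0.159/0.00212 = 75.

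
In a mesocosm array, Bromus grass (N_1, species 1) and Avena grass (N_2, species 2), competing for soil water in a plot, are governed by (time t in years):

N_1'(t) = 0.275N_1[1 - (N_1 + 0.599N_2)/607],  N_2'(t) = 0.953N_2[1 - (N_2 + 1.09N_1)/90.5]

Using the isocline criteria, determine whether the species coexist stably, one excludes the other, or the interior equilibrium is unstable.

species 1 excludes species 2

Compare the nullcline intercepts: K1/α12 = 607/0.599 = 1010 > K2 = 90.5; K2/α21 = 90.5/1.09 = 83 < K1 = 607.
Since the inequalities point opposite ways, species 1 can invade but species 2 cannot.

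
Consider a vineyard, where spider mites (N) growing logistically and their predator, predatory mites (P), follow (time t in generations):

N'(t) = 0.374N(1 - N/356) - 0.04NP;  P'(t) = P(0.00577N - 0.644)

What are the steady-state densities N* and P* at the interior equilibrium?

N* ≈ 112, P* ≈ 6.42

From dP/dt = 0 with P > 0: 0.00577N* = 0.644, so N* = 112.
Substitute into dN/dt = 0: 0.374(1 - 112/356) = 0.04P*.
The bracket is 0.686, giving P* = 0.257/0.04 = 6.42.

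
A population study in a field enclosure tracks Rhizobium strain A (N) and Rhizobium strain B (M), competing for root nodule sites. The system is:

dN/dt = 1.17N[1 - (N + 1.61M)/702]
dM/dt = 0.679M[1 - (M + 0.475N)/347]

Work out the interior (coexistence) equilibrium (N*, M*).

Setting both brackets to zero gives the nullclines N + 1.61M = 702 and 0.475N + M = 347.
Substituting M = 347 - 0.475N into the first: N(1 - 1.61·0.475) = 702 - 1.61·347.
So N* = 143/0.235 = 609, and then M* = 347 - 0.475·609 = 57.6.

N* ≈ 609, M* ≈ 57.6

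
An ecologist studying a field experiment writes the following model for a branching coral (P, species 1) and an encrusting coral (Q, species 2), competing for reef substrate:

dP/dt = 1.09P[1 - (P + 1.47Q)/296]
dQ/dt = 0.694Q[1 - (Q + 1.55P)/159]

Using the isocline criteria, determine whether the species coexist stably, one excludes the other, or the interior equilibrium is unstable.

Compare the nullcline intercepts: K1/α12 = 296/1.47 = 201 > K2 = 159; K2/α21 = 159/1.55 = 103 < K1 = 296.
Since the inequalities point opposite ways, species 1 can invade but species 2 cannot.

species 1 excludes species 2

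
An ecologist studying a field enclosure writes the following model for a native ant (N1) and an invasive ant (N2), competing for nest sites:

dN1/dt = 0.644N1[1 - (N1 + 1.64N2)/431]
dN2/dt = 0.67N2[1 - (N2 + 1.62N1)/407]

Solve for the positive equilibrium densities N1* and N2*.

N1* ≈ 143, N2* ≈ 176

Setting both brackets to zero gives the nullclines N1 + 1.64N2 = 431 and 1.62N1 + N2 = 407.
Substituting N2 = 407 - 1.62N1 into the first: N1(1 - 1.64·1.62) = 431 - 1.64·407.
So N1* = -236/-1.66 = 143, and then N2* = 407 - 1.62·143 = 176.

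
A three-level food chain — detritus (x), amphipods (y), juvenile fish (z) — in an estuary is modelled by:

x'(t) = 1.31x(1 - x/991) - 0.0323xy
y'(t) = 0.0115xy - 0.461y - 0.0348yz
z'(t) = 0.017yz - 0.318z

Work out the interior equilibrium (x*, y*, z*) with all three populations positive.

x* ≈ 534, y* ≈ 18.7, z* ≈ 163

From dz/dt = 0: 0.017y* = 0.318, so y* = 18.7.
From dx/dt = 0: 1.31(1 - x*/991) = 0.0323·18.7, giving x* = 991·(1 - 0.461) = 534.
From dy/dt = 0: 0.0115·534 - 0.461 = 0.0348z*, so z* = 5.68/0.0348 = 163.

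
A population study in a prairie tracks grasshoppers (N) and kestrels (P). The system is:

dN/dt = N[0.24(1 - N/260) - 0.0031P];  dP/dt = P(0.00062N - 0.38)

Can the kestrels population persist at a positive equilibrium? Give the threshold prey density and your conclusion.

The predator equation gives dP/dt > 0 only when N > 0.38/0.00062 = 613.
Without the predator, N → K = 260. Since 260 < 613, the predator cannot invade.

Threshold N = 613; K < 613, so no, the predator goes extinct.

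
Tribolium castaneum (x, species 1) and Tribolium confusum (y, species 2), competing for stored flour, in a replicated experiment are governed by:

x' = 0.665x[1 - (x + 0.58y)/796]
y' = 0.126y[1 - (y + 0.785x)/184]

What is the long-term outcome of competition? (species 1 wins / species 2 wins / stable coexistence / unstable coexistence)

Compare the nullcline intercepts: K1/α12 = 796/0.58 = 1370 > K2 = 184; K2/α21 = 184/0.785 = 234 < K1 = 796.
Since the inequalities point opposite ways, species 1 can invade but species 2 cannot.

species 1 excludes species 2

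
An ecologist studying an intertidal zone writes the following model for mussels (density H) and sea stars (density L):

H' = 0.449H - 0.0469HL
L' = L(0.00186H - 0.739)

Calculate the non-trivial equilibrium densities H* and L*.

Set dL/dt = 0 with L > 0: 0.00186H - 0.739 = 0, so H* = 0.739/0.00186 = 397.
Set dH/dt = 0 with H > 0: 0.449 - 0.0469L = 0, so L* = 0.449/0.0469 = 9.57.

H* ≈ 397, L* ≈ 9.57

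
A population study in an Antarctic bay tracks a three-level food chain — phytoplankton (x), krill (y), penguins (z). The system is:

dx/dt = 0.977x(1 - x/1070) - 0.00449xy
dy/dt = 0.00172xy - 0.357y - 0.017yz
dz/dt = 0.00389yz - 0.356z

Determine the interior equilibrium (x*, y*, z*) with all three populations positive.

x* ≈ 620, y* ≈ 91.5, z* ≈ 41.7

From dz/dt = 0: 0.00389y* = 0.356, so y* = 91.5.
From dx/dt = 0: 0.977(1 - x*/1070) = 0.00449·91.5, giving x* = 1070·(1 - 0.421) = 620.
From dy/dt = 0: 0.00172·620 - 0.357 = 0.017z*, so z* = 0.709/0.017 = 41.7.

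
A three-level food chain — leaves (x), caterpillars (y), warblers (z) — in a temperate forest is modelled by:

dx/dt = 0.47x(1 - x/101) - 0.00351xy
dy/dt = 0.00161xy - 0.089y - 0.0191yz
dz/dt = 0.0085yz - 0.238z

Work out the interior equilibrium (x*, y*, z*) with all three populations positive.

x* ≈ 79.9, y* ≈ 28, z* ≈ 2.07

From dz/dt = 0: 0.0085y* = 0.238, so y* = 28.
From dx/dt = 0: 0.47(1 - x*/101) = 0.00351·28, giving x* = 101·(1 - 0.209) = 79.9.
From dy/dt = 0: 0.00161·79.9 - 0.089 = 0.0191z*, so z* = 0.0396/0.0191 = 2.07.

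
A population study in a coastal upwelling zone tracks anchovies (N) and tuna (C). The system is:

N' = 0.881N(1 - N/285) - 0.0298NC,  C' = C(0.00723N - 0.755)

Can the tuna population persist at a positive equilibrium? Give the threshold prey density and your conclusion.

The predator equation gives dC/dt > 0 only when N > 0.755/0.00723 = 104.
Without the predator, N → K = 285. Since 285 > 104, the predator can invade and persist.

Threshold N = 104; K > 104, so yes, the predator persists.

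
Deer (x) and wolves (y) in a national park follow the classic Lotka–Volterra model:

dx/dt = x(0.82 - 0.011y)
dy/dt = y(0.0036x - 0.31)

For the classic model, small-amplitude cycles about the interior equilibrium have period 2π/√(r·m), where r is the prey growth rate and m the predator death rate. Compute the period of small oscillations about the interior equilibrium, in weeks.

Here r = 0.82 and m = 0.31, so r·m = 0.254.
ω = √0.254 = 0.504 per week, hence T = 2π/ω ≈ 12.5 weeks.

T ≈ 12.5 weeks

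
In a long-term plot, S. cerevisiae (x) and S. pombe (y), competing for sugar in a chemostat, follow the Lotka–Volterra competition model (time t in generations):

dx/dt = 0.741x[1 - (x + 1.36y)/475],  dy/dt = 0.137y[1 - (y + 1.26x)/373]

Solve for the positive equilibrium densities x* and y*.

Setting both brackets to zero gives the nullclines x + 1.36y = 475 and 1.26x + y = 373.
Substituting y = 373 - 1.26x into the first: x(1 - 1.36·1.26) = 475 - 1.36·373.
So x* = -32.3/-0.714 = 45.2, and then y* = 373 - 1.26·45.2 = 316.

x* ≈ 45.2, y* ≈ 316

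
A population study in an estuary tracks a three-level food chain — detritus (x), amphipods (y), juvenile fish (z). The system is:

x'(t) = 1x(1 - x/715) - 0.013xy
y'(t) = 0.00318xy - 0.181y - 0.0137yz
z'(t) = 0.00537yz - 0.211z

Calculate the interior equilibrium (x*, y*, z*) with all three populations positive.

From dz/dt = 0: 0.00537y* = 0.211, so y* = 39.3.
From dx/dt = 0: 1(1 - x*/715) = 0.013·39.3, giving x* = 715·(1 - 0.511) = 350.
From dy/dt = 0: 0.00318·350 - 0.181 = 0.0137z*, so z* = 0.931/0.0137 = 68.

x* ≈ 350, y* ≈ 39.3, z* ≈ 68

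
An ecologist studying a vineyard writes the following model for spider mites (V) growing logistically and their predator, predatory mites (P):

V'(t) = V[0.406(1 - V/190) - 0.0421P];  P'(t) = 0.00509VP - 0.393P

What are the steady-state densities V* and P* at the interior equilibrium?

V* ≈ 77.2, P* ≈ 5.72

From dP/dt = 0 with P > 0: 0.00509V* = 0.393, so V* = 77.2.
Substitute into dV/dt = 0: 0.406(1 - 77.2/190) = 0.0421P*.
The bracket is 0.594, giving P* = 0.241/0.0421 = 5.72.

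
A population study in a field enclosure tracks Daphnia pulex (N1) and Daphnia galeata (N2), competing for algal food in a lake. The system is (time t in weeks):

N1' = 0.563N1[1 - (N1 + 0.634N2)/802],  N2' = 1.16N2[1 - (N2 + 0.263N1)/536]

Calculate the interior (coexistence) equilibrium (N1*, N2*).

N1* ≈ 555, N2* ≈ 390

Setting both brackets to zero gives the nullclines N1 + 0.634N2 = 802 and 0.263N1 + N2 = 536.
Substituting N2 = 536 - 0.263N1 into the first: N1(1 - 0.634·0.263) = 802 - 0.634·536.
So N1* = 462/0.833 = 555, and then N2* = 536 - 0.263·555 = 390.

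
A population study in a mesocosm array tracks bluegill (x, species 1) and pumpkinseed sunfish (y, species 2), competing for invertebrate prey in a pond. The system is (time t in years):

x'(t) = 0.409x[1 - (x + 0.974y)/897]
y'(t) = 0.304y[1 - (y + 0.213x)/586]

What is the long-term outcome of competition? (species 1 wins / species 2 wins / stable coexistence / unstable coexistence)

Compare the nullcline intercepts: K1/α12 = 897/0.974 = 921 > K2 = 586; K2/α21 = 586/0.213 = 2750 > K1 = 897.
Since both inequalities hold, each species can invade when rare, so the interior equilibrium is stable.

stable coexistence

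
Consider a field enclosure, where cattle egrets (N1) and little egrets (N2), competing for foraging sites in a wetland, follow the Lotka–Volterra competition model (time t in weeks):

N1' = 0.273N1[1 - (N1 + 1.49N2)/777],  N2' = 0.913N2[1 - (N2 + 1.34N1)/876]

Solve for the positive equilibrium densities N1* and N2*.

N1* ≈ 530, N2* ≈ 166

Setting both brackets to zero gives the nullclines N1 + 1.49N2 = 777 and 1.34N1 + N2 = 876.
Substituting N2 = 876 - 1.34N1 into the first: N1(1 - 1.49·1.34) = 777 - 1.49·876.
So N1* = -528/-0.997 = 530, and then N2* = 876 - 1.34·530 = 166.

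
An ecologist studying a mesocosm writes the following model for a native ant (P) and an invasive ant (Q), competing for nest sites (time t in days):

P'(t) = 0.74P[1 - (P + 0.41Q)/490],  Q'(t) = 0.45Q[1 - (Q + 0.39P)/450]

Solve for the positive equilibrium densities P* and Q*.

P* ≈ 364, Q* ≈ 308

Setting both brackets to zero gives the nullclines P + 0.41Q = 490 and 0.39P + Q = 450.
Substituting Q = 450 - 0.39P into the first: P(1 - 0.41·0.39) = 490 - 0.41·450.
So P* = 306/0.84 = 364, and then Q* = 450 - 0.39·364 = 308.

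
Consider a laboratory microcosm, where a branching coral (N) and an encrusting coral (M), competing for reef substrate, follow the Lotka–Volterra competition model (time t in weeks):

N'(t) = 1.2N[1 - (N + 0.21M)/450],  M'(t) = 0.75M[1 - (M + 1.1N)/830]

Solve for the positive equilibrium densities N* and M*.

Setting both brackets to zero gives the nullclines N + 0.21M = 450 and 1.1N + M = 830.
Substituting M = 830 - 1.1N into the first: N(1 - 0.21·1.1) = 450 - 0.21·830.
So N* = 276/0.769 = 359, and then M* = 830 - 1.1·359 = 436.

N* ≈ 359, M* ≈ 436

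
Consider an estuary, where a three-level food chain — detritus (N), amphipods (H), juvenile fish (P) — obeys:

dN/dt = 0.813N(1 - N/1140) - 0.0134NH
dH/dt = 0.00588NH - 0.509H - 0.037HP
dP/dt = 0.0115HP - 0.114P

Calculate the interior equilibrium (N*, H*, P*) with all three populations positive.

From dP/dt = 0: 0.0115H* = 0.114, so H* = 9.91.
From dN/dt = 0: 0.813(1 - N*/1140) = 0.0134·9.91, giving N* = 1140·(1 - 0.163) = 954.
From dH/dt = 0: 0.00588·954 - 0.509 = 0.037P*, so P* = 5.1/0.037 = 138.

N* ≈ 954, H* ≈ 9.91, P* ≈ 138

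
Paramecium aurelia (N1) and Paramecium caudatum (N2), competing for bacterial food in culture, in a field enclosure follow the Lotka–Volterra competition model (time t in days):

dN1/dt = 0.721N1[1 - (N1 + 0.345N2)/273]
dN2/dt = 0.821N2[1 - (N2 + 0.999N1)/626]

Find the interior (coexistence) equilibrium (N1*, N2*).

Setting both brackets to zero gives the nullclines N1 + 0.345N2 = 273 and 0.999N1 + N2 = 626.
Substituting N2 = 626 - 0.999N1 into the first: N1(1 - 0.345·0.999) = 273 - 0.345·626.
So N1* = 57/0.655 = 87, and then N2* = 626 - 0.999·87 = 539.

N1* ≈ 87, N2* ≈ 539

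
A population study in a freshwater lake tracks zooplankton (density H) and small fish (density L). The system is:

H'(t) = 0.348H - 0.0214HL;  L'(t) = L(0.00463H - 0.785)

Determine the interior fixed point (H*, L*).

Set dL/dt = 0 with L > 0: 0.00463H - 0.785 = 0, so H* = 0.785/0.00463 = 170.
Set dH/dt = 0 with H > 0: 0.348 - 0.0214L = 0, so L* = 0.348/0.0214 = 16.3.

H* ≈ 170, L* ≈ 16.3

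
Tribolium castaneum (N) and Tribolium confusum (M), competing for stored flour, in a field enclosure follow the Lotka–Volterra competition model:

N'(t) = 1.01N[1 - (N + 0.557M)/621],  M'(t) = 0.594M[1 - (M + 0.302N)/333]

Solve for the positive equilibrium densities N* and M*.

Setting both brackets to zero gives the nullclines N + 0.557M = 621 and 0.302N + M = 333.
Substituting M = 333 - 0.302N into the first: N(1 - 0.557·0.302) = 621 - 0.557·333.
So N* = 436/0.832 = 524, and then M* = 333 - 0.302·524 = 175.

N* ≈ 524, M* ≈ 175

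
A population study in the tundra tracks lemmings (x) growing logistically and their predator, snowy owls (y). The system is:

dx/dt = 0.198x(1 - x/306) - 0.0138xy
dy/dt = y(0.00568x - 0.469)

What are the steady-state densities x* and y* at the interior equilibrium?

From dy/dt = 0 with y > 0: 0.00568x* = 0.469, so x* = 82.6.
Substitute into dx/dt = 0: 0.198(1 - 82.6/306) = 0.0138y*.
The bracket is 0.73, giving y* = 0.145/0.0138 = 10.5.

x* ≈ 82.6, y* ≈ 10.5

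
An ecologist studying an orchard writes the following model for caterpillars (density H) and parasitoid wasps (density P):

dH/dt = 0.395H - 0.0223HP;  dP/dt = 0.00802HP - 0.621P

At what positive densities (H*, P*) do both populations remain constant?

Set dP/dt = 0 with P > 0: 0.00802H - 0.621 = 0, so H* = 0.621/0.00802 = 77.4.
Set dH/dt = 0 with H > 0: 0.395 - 0.0223P = 0, so P* = 0.395/0.0223 = 17.7.

H* ≈ 77.4, P* ≈ 17.7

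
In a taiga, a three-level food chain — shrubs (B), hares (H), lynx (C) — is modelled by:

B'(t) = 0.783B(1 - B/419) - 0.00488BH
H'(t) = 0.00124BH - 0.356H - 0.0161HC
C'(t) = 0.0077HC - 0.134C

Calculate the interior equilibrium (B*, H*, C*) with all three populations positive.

From dC/dt = 0: 0.0077H* = 0.134, so H* = 17.4.
From dB/dt = 0: 0.783(1 - B*/419) = 0.00488·17.4, giving B* = 419·(1 - 0.108) = 374.
From dH/dt = 0: 0.00124·374 - 0.356 = 0.0161C*, so C* = 0.107/0.0161 = 6.66.

B* ≈ 374, H* ≈ 17.4, C* ≈ 6.66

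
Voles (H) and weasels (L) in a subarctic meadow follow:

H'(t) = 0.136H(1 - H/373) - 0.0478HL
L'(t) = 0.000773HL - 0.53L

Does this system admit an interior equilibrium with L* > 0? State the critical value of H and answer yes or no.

Threshold H = 686; K < 686, so no, the predator goes extinct.

The predator equation gives dL/dt > 0 only when H > 0.53/0.000773 = 686.
Without the predator, H → K = 373. Since 373 < 686, the predator cannot invade.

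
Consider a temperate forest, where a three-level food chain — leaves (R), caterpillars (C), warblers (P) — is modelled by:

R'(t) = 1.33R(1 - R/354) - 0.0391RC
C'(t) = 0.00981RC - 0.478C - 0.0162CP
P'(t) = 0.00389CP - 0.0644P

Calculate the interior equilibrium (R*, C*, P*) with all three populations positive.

From dP/dt = 0: 0.00389C* = 0.0644, so C* = 16.6.
From dR/dt = 0: 1.33(1 - R*/354) = 0.0391·16.6, giving R* = 354·(1 - 0.487) = 182.
From dC/dt = 0: 0.00981·182 - 0.478 = 0.0162P*, so P* = 1.3/0.0162 = 80.5.

R* ≈ 182, C* ≈ 16.6, P* ≈ 80.5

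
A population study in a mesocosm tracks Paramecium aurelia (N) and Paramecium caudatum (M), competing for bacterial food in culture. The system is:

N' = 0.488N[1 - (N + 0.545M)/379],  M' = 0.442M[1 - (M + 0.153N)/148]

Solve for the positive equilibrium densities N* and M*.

Setting both brackets to zero gives the nullclines N + 0.545M = 379 and 0.153N + M = 148.
Substituting M = 148 - 0.153N into the first: N(1 - 0.545·0.153) = 379 - 0.545·148.
So N* = 298/0.917 = 325, and then M* = 148 - 0.153·325 = 98.2.

N* ≈ 325, M* ≈ 98.2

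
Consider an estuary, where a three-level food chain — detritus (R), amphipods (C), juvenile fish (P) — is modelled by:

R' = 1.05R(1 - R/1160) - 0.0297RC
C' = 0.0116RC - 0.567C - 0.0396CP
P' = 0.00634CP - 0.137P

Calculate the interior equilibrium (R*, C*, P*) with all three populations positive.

From dP/dt = 0: 0.00634C* = 0.137, so C* = 21.6.
From dR/dt = 0: 1.05(1 - R*/1160) = 0.0297·21.6, giving R* = 1160·(1 - 0.611) = 451.
From dC/dt = 0: 0.0116·451 - 0.567 = 0.0396P*, so P* = 4.66/0.0396 = 118.

R* ≈ 451, C* ≈ 21.6, P* ≈ 118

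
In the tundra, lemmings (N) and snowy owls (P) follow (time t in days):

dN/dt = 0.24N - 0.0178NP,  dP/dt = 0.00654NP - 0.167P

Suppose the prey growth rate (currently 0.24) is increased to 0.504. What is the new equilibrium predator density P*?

P* ≈ 28.3

At the interior fixed point, setting dN/dt = 0 with N > 0 fixes P* = (prey growth rate)/(NP coefficient) — independent of the other coefficients.
With the change, P* = 0.504/0.0178 = 28.3; it rises from 13.5.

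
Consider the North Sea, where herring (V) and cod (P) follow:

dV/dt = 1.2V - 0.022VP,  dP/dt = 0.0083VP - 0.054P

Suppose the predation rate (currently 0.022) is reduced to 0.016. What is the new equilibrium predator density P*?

At the interior fixed point, setting dV/dt = 0 with V > 0 fixes P* = (prey growth rate)/(VP coefficient) — independent of the other coefficients.
With the change, P* = 1.2/0.016 = 75; it rises from 54.5.

P* ≈ 75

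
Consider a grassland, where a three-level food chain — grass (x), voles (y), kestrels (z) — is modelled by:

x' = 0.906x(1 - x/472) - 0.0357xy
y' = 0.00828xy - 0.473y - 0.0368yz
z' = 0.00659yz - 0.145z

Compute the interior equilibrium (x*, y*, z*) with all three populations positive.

x* ≈ 62.8, y* ≈ 22, z* ≈ 1.27

From dz/dt = 0: 0.00659y* = 0.145, so y* = 22.
From dx/dt = 0: 0.906(1 - x*/472) = 0.0357·22, giving x* = 472·(1 - 0.867) = 62.8.
From dy/dt = 0: 0.00828·62.8 - 0.473 = 0.0368z*, so z* = 0.0468/0.0368 = 1.27.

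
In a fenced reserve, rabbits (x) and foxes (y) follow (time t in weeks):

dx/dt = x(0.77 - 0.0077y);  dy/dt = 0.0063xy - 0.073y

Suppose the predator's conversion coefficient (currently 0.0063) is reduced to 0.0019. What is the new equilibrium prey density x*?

At the interior fixed point, setting dy/dt = 0 with y > 0 fixes x* = (predator death rate)/(xy coefficient) — independent of the other coefficients.
With the change, x* = 0.073/0.0019 = 38.4; it rises from 11.6.

x* ≈ 38.4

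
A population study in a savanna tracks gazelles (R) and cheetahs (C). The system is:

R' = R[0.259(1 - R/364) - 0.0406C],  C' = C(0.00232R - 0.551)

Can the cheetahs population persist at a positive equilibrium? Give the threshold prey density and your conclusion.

Threshold R = 238; K > 238, so yes, the predator persists.

The predator equation gives dC/dt > 0 only when R > 0.551/0.00232 = 238.
Without the predator, R → K = 364. Since 364 > 238, the predator can invade and persist.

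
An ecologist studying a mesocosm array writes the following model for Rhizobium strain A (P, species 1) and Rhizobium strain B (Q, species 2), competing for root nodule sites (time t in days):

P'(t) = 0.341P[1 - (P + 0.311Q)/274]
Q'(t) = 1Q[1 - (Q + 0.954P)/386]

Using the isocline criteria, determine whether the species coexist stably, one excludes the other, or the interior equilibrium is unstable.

stable coexistence

Compare the nullcline intercepts: K1/α12 = 274/0.311 = 881 > K2 = 386; K2/α21 = 386/0.954 = 405 > K1 = 274.
Since both inequalities hold, each species can invade when rare, so the interior equilibrium is stable.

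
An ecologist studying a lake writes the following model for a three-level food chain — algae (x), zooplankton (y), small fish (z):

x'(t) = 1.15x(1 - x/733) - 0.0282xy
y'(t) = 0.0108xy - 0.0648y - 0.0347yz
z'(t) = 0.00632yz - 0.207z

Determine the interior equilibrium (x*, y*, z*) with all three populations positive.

x* ≈ 144, y* ≈ 32.8, z* ≈ 43

From dz/dt = 0: 0.00632y* = 0.207, so y* = 32.8.
From dx/dt = 0: 1.15(1 - x*/733) = 0.0282·32.8, giving x* = 733·(1 - 0.803) = 144.
From dy/dt = 0: 0.0108·144 - 0.0648 = 0.0347z*, so z* = 1.49/0.0347 = 43.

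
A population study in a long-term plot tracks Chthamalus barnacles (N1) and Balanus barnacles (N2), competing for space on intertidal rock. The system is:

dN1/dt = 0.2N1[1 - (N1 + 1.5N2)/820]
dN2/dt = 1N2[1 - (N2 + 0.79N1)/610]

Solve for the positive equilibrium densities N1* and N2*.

Setting both brackets to zero gives the nullclines N1 + 1.5N2 = 820 and 0.79N1 + N2 = 610.
Substituting N2 = 610 - 0.79N1 into the first: N1(1 - 1.5·0.79) = 820 - 1.5·610.
So N1* = -95/-0.185 = 514, and then N2* = 610 - 0.79·514 = 204.

N1* ≈ 514, N2* ≈ 204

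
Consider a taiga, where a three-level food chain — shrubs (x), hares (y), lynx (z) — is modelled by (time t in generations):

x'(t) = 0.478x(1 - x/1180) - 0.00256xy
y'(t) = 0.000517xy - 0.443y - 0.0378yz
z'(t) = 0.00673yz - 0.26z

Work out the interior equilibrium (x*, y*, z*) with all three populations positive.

x* ≈ 936, y* ≈ 38.6, z* ≈ 1.08

From dz/dt = 0: 0.00673y* = 0.26, so y* = 38.6.
From dx/dt = 0: 0.478(1 - x*/1180) = 0.00256·38.6, giving x* = 1180·(1 - 0.207) = 936.
From dy/dt = 0: 0.000517·936 - 0.443 = 0.0378z*, so z* = 0.0408/0.0378 = 1.08.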